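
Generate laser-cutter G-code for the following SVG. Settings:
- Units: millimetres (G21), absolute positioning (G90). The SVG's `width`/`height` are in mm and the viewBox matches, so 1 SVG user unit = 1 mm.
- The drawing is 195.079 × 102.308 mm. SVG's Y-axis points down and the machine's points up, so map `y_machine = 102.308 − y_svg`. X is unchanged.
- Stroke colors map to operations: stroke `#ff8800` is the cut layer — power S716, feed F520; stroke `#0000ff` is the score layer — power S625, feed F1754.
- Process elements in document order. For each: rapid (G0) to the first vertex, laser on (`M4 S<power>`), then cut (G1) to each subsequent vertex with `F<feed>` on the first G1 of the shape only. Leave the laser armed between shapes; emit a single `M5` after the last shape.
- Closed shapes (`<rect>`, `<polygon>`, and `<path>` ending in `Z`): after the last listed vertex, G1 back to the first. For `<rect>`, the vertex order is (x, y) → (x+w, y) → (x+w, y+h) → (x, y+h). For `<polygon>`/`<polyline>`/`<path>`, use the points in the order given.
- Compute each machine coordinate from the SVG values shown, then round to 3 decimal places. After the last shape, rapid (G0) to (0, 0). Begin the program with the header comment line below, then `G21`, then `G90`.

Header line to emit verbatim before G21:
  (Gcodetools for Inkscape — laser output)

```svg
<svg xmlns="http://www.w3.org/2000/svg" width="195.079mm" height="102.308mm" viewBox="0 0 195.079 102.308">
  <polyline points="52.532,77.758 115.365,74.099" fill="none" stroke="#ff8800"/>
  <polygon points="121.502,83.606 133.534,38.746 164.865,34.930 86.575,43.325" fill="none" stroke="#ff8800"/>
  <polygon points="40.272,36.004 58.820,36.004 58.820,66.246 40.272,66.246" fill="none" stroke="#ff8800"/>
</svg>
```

(Gcodetools for Inkscape — laser output)
G21
G90
G0 X52.532 Y24.550
M4 S716
G1 X115.365 Y28.209 F520
G0 X121.502 Y18.702
M4 S716
G1 X133.534 Y63.562 F520
G1 X164.865 Y67.378
G1 X86.575 Y58.983
G1 X121.502 Y18.702
G0 X40.272 Y66.304
M4 S716
G1 X58.820 Y66.304 F520
G1 X58.820 Y36.062
G1 X40.272 Y36.062
G1 X40.272 Y66.304
M5
G0 X0.000 Y0.000

1 u = 1 mm; y_m = 102.308 − y.

[1] `<polyline>` line segment, #ff8800→cut S716 F520: (52.532,24.550) → (115.365,28.209)

[2] `<polygon>` closed polygon, #ff8800→cut S716 F520: (121.502,18.702) → (133.534,63.562) → (164.865,67.378) → (86.575,58.983) → (121.502,18.702) (closed)

[3] `<polygon>` rectangle, #ff8800→cut S716 F520: (40.272,66.304) → (58.820,66.304) → (58.820,36.062) → (40.272,36.062) → (40.272,66.304) (closed)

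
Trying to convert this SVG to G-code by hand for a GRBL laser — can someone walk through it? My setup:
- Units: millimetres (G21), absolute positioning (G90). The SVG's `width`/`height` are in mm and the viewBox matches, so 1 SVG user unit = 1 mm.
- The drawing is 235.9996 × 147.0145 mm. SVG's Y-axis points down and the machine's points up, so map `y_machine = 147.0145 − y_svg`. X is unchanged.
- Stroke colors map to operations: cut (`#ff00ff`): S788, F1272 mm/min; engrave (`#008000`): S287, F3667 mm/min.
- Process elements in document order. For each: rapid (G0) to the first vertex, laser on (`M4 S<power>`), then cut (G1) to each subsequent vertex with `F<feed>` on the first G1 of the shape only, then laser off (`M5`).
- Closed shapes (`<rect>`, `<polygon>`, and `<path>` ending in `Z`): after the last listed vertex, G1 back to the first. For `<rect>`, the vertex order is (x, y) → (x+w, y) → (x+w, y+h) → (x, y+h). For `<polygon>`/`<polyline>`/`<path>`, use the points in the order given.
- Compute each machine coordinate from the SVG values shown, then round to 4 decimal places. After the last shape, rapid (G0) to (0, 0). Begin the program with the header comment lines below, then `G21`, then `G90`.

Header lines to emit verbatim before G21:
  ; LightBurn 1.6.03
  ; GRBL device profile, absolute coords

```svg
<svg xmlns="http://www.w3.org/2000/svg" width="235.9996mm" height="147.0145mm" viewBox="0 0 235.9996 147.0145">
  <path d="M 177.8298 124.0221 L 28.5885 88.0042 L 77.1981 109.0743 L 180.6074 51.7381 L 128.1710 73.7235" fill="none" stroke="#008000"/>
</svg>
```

viewBox `0 0 235.9996 147.0145` with mm width/height → 1 unit = 1 mm. Flip: y_m = 147.0145 − y_svg.

**Shape 1** — `<path>` open polyline, stroke `#008000` → engrave (S287, F3667). Machine vertices: (177.8298,22.9924) → (28.5885,59.0103) → (77.1981,37.9402) → (180.6074,95.2764) → (128.1710,73.2910). Open path.

; LightBurn 1.6.03
; GRBL device profile, absolute coords
G21
G90
G0 X177.8298 Y22.9924
M4 S287
G1 X28.5885 Y59.0103 F3667
G1 X77.1981 Y37.9402
G1 X180.6074 Y95.2764
G1 X128.1710 Y73.2910
M5
G0 X0.0000 Y0.0000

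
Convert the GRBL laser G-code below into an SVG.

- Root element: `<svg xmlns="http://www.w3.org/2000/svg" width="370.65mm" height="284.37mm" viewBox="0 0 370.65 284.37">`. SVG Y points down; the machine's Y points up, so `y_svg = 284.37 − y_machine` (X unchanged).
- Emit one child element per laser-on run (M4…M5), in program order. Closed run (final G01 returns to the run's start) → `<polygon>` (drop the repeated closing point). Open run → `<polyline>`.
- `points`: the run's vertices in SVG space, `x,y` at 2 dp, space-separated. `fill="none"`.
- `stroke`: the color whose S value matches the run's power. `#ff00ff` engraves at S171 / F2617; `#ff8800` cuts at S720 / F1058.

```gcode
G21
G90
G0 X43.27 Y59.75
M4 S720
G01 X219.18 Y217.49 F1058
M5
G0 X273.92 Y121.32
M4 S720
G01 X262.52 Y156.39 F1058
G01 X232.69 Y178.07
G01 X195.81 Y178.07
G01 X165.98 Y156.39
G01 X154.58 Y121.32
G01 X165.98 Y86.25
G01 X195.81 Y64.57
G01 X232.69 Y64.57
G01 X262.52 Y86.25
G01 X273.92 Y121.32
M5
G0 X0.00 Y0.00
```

Each laser-on run becomes one SVG element. Flip Y back into SVG space with y_svg = 284.37 − y_machine. Every run uses S720, so all elements get stroke `#ff8800` (cut).

Run 1: The run is open, so emit a `<polyline>` with points (Y-flipped): 43.27,224.62 219.18,66.88.

Run 2: The run returns to its start, so emit a `<polygon>` with points (Y-flipped): 273.92,163.05 262.52,127.98 232.69,106.30 195.81,106.30 165.98,127.98 154.58,163.05 165.98,198.12 195.81,219.80 232.69,219.80 262.52,198.12.

<svg xmlns="http://www.w3.org/2000/svg" width="370.65mm" height="284.37mm" viewBox="0 0 370.65 284.37">
  <polyline points="43.27,224.62 219.18,66.88" fill="none" stroke="#ff8800"/>
  <polygon points="273.92,163.05 262.52,127.98 232.69,106.30 195.81,106.30 165.98,127.98 154.58,163.05 165.98,198.12 195.81,219.80 232.69,219.80 262.52,198.12" fill="none" stroke="#ff8800"/>
</svg>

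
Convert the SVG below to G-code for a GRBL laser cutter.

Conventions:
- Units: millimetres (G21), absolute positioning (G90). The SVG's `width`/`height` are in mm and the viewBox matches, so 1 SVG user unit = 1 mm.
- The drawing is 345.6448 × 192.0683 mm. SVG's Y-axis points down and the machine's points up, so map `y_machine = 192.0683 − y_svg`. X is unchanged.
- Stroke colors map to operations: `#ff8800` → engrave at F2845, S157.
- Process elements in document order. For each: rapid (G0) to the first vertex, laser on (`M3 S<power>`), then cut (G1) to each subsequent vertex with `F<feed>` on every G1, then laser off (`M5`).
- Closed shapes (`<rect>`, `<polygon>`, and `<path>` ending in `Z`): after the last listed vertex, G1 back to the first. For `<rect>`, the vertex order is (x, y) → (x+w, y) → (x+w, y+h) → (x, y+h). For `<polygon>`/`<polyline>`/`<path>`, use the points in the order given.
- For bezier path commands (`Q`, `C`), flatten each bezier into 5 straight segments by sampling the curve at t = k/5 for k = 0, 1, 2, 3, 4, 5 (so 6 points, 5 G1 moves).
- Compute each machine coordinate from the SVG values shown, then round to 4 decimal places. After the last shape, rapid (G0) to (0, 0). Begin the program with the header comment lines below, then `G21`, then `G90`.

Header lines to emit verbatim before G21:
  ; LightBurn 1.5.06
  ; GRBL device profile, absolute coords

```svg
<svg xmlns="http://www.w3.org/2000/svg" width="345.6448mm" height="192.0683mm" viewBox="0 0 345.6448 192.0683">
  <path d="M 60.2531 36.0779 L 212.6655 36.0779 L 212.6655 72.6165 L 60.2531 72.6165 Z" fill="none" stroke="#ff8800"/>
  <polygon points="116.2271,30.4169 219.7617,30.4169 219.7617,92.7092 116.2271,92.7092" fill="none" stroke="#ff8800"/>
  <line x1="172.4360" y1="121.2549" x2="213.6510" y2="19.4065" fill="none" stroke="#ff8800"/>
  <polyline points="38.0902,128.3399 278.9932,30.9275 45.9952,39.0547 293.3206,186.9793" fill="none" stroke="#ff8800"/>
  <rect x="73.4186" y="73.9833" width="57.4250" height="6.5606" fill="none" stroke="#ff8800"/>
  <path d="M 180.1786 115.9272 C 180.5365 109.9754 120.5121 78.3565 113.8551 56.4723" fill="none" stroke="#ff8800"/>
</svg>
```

viewBox `0 0 345.6448 192.0683` with mm width/height → 1 unit = 1 mm. Flip: y_m = 192.0683 − y_svg.

**Shape 1** — `<path>` rectangle, stroke `#ff8800` → engrave (S157, F2845). Machine vertices: (60.2531,155.9904) → (212.6655,155.9904) → (212.6655,119.4518) → (60.2531,119.4518) → (60.2531,155.9904). Closed: final G1 returns to the first vertex.

**Shape 2** — `<polygon>` rectangle, stroke `#ff8800` → engrave (S157, F2845). Machine vertices: (116.2271,161.6514) → (219.7617,161.6514) → (219.7617,99.3591) → (116.2271,99.3591) → (116.2271,161.6514). Closed: final G1 returns to the first vertex.

**Shape 3** — `<line>` line segment, stroke `#ff8800` → engrave (S157, F2845). Machine vertices: (172.4360,70.8134) → (213.6510,172.6618). Open path.

**Shape 4** — `<polyline>` open polyline, stroke `#ff8800` → engrave (S157, F2845). Machine vertices: (38.0902,63.7284) → (278.9932,161.1408) → (45.9952,153.0136) → (293.3206,5.0890). Open path.

**Shape 5** — `<rect>` rectangle, stroke `#ff8800` → engrave (S157, F2845). Machine vertices: (73.4186,118.0850) → (130.8436,118.0850) → (130.8436,111.5244) → (73.4186,111.5244) → (73.4186,118.0850). Closed: final G1 returns to the first vertex.

**Shape 6** — `<path>` cubic bezier, stroke `#ff8800` → engrave (S157, F2845). Control points (SVG): P0=(180.1786,115.9272), P1=(180.5365,109.9754), P2=(120.5121,78.3565), P3=(113.8551,56.4723); sampled at t=k/5. Machine vertices: (180.1786,76.1411) → (174.0575,82.5090) → (158.9046,93.3378) → (140.1799,106.9280) → (123.3434,121.5805) → (113.8551,135.5960). Open path.

; LightBurn 1.5.06
; GRBL device profile, absolute coords
G21
G90
G0 X60.2531 Y155.9904
M3 S157
G1 X212.6655 Y155.9904 F2845
G1 X212.6655 Y119.4518 F2845
G1 X60.2531 Y119.4518 F2845
G1 X60.2531 Y155.9904 F2845
M5
G0 X116.2271 Y161.6514
M3 S157
G1 X219.7617 Y161.6514 F2845
G1 X219.7617 Y99.3591 F2845
G1 X116.2271 Y99.3591 F2845
G1 X116.2271 Y161.6514 F2845
M5
G0 X172.4360 Y70.8134
M3 S157
G1 X213.6510 Y172.6618 F2845
M5
G0 X38.0902 Y63.7284
M3 S157
G1 X278.9932 Y161.1408 F2845
G1 X45.9952 Y153.0136 F2845
G1 X293.3206 Y5.0890 F2845
M5
G0 X73.4186 Y118.0850
M3 S157
G1 X130.8436 Y118.0850 F2845
G1 X130.8436 Y111.5244 F2845
G1 X73.4186 Y111.5244 F2845
G1 X73.4186 Y118.0850 F2845
M5
G0 X180.1786 Y76.1411
M3 S157
G1 X174.0575 Y82.5090 F2845
G1 X158.9046 Y93.3378 F2845
G1 X140.1799 Y106.9280 F2845
G1 X123.3434 Y121.5805 F2845
G1 X113.8551 Y135.5960 F2845
M5
G0 X0.0000 Y0.0000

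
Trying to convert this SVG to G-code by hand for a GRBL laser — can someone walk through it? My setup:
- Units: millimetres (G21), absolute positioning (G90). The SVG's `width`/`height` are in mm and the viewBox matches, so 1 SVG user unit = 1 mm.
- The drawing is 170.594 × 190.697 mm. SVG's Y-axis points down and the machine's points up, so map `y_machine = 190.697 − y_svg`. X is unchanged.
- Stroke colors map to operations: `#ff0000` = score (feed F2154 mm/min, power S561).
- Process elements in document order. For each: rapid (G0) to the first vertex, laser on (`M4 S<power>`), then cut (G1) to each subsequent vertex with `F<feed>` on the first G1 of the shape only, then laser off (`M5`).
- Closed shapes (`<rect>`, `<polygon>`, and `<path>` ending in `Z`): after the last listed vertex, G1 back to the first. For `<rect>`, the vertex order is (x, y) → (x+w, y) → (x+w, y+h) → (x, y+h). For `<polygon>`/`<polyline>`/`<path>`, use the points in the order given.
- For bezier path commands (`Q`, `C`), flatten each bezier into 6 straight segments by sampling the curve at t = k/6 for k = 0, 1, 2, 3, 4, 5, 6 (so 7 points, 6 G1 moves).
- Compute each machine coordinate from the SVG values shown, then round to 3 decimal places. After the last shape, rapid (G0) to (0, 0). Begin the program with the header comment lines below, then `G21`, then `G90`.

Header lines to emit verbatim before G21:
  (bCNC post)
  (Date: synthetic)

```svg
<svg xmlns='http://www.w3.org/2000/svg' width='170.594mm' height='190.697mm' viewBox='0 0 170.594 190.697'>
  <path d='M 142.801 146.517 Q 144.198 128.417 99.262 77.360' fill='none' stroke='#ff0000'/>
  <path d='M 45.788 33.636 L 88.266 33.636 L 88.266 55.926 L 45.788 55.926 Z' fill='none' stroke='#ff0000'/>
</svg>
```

(bCNC post)
(Date: synthetic)
G21
G90
G0 X142.801 Y44.180
M4 S561
G1 X141.980 Y51.129 F2154
G1 X138.584 Y59.909
G1 X132.615 Y70.519
G1 X124.071 Y82.961
G1 X112.954 Y97.233
G1 X99.262 Y113.337
M5
G0 X45.788 Y157.061
M4 S561
G1 X88.266 Y157.061 F2154
G1 X88.266 Y134.771
G1 X45.788 Y134.771
G1 X45.788 Y157.061
M5
G0 X0.000 Y0.000

Since the viewBox matches the mm dimensions, user units are millimetres directly. The only transform is the Y-flip y_m = 190.697 − y_svg.

Shape 1 is a quadratic bezier drawn with `<path>`. Its stroke #ff0000 means score at S561, F2154. After flipping Y the toolpath is (142.801,44.180) → (141.980,51.129) → (138.584,59.909) → (132.615,70.519) → (124.071,82.961) → (112.954,97.233) → (99.262,113.337).

Shape 2 is a rectangle drawn with `<path>`. Its stroke #ff0000 means score at S561, F2154. After flipping Y the toolpath is (45.788,157.061) → (88.266,157.061) → (88.266,134.771) → (45.788,134.771) → (45.788,157.061), returning to the start.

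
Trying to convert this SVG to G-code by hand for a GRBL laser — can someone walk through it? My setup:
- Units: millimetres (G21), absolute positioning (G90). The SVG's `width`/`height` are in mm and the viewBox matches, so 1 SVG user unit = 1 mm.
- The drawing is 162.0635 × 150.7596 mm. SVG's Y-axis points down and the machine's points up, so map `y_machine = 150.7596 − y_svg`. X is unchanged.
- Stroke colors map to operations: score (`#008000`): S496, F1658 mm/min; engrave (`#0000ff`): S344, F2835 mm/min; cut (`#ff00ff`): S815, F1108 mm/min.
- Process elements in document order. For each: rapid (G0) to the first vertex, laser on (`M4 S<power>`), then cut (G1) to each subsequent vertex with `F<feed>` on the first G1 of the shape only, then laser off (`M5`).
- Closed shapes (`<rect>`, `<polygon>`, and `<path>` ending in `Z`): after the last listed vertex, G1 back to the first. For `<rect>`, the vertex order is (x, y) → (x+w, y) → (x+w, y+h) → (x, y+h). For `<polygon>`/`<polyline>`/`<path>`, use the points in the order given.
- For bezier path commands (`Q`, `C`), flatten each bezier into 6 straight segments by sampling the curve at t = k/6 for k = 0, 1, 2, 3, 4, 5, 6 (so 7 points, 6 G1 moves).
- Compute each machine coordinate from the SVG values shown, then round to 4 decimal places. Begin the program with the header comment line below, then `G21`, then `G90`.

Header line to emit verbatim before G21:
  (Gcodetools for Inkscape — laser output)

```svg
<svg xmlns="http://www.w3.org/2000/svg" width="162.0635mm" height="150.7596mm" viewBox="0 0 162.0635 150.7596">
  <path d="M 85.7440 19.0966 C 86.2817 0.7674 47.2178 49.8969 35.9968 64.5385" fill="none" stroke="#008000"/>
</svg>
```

Since the viewBox matches the mm dimensions, user units are millimetres directly. The only transform is the Y-flip y_m = 150.7596 − y_svg.

Shape 1 is a cubic bezier drawn with `<path>`. Its stroke #008000 means score at S496, F1658. After flipping Y the toolpath is (85.7440,131.6630) → (83.0250,135.6780) → (75.5791,131.2818) → (65.2799,121.3061) → (54.0008,108.5829) → (43.6153,95.9439) → (35.9968,86.2211).

(Gcodetools for Inkscape — laser output)
G21
G90
G0 X85.7440 Y131.6630
M4 S496
G1 X83.0250 Y135.6780 F1658
G1 X75.5791 Y131.2818
G1 X65.2799 Y121.3061
G1 X54.0008 Y108.5829
G1 X43.6153 Y95.9439
G1 X35.9968 Y86.2211
M5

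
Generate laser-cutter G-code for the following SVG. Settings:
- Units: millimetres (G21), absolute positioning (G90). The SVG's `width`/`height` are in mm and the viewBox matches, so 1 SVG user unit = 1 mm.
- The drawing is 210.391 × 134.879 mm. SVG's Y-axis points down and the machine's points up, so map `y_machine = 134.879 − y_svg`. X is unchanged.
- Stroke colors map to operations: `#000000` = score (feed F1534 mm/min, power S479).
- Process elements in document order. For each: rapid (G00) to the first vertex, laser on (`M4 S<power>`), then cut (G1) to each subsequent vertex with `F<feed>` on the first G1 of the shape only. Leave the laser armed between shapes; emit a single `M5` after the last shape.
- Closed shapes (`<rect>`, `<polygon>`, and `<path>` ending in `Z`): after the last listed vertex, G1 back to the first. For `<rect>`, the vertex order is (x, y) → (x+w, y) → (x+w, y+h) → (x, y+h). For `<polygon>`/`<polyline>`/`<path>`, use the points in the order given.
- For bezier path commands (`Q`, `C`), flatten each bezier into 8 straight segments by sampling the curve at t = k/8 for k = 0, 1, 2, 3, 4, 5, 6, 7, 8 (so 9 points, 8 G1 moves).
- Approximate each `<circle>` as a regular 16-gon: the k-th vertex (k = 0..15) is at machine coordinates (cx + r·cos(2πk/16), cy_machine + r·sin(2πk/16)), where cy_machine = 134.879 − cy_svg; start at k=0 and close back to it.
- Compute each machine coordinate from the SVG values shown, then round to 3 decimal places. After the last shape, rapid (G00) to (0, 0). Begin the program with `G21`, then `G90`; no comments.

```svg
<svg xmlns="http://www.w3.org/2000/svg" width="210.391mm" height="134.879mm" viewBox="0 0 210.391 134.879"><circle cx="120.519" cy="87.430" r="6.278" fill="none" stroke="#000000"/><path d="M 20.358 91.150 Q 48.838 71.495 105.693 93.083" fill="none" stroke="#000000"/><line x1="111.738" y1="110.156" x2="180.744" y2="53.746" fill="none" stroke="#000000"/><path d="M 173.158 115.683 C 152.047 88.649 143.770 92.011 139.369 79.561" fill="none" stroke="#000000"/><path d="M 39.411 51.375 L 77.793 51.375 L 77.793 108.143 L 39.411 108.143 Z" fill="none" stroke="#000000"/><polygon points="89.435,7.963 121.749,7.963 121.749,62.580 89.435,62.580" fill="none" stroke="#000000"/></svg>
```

1 u = 1 mm; y_m = 134.879 − y.

[1] `<circle>` circle, #000000→score S479 F1534: (126.797,47.449) → (126.319,49.851) → (124.958,51.888) → (122.921,53.249) → (120.519,53.727) → (118.117,53.249) → (116.080,51.888) → (114.719,49.851) → (114.241,47.449) → (114.719,45.047) → (116.080,43.010) → (118.117,41.649) → (120.519,41.171) → (122.921,41.649) → (124.958,43.010) → (126.319,45.047) → (126.797,47.449) (closed)

[2] `<path>` quadratic bezier, #000000→score S479 F1534: (20.358,43.729) → (27.921,47.998) → (36.371,50.979) → (45.708,52.670) → (55.932,53.073) → (67.042,52.187) → (79.039,50.012) → (91.923,46.549) → (105.693,41.796)

[3] `<line>` line segment, #000000→score S479 F1534: (111.738,24.723) → (180.744,81.133)

[4] `<path>` cubic bezier, #000000→score S479 F1534: (173.158,19.196) → (165.825,27.999) → (159.591,34.494) → (154.350,39.223) → (149.997,42.726) → (146.428,45.546) → (143.536,48.223) → (141.219,51.300) → (139.369,55.318)

[5] `<path>` rectangle, #000000→score S479 F1534: (39.411,83.504) → (77.793,83.504) → (77.793,26.736) → (39.411,26.736) → (39.411,83.504) (closed)

[6] `<polygon>` rectangle, #000000→score S479 F1534: (89.435,126.916) → (121.749,126.916) → (121.749,72.299) → (89.435,72.299) → (89.435,126.916) (closed)

G21
G90
G00 X126.797 Y47.449
M4 S479
G1 X126.319 Y49.851 F1534
G1 X124.958 Y51.888
G1 X122.921 Y53.249
G1 X120.519 Y53.727
G1 X118.117 Y53.249
G1 X116.080 Y51.888
G1 X114.719 Y49.851
G1 X114.241 Y47.449
G1 X114.719 Y45.047
G1 X116.080 Y43.010
G1 X118.117 Y41.649
G1 X120.519 Y41.171
G1 X122.921 Y41.649
G1 X124.958 Y43.010
G1 X126.319 Y45.047
G1 X126.797 Y47.449
G00 X20.358 Y43.729
M4 S479
G1 X27.921 Y47.998 F1534
G1 X36.371 Y50.979
G1 X45.708 Y52.670
G1 X55.932 Y53.073
G1 X67.042 Y52.187
G1 X79.039 Y50.012
G1 X91.923 Y46.549
G1 X105.693 Y41.796
G00 X111.738 Y24.723
M4 S479
G1 X180.744 Y81.133 F1534
G00 X173.158 Y19.196
M4 S479
G1 X165.825 Y27.999 F1534
G1 X159.591 Y34.494
G1 X154.350 Y39.223
G1 X149.997 Y42.726
G1 X146.428 Y45.546
G1 X143.536 Y48.223
G1 X141.219 Y51.300
G1 X139.369 Y55.318
G00 X39.411 Y83.504
M4 S479
G1 X77.793 Y83.504 F1534
G1 X77.793 Y26.736
G1 X39.411 Y26.736
G1 X39.411 Y83.504
G00 X89.435 Y126.916
M4 S479
G1 X121.749 Y126.916 F1534
G1 X121.749 Y72.299
G1 X89.435 Y72.299
G1 X89.435 Y126.916
M5
G00 X0.000 Y0.000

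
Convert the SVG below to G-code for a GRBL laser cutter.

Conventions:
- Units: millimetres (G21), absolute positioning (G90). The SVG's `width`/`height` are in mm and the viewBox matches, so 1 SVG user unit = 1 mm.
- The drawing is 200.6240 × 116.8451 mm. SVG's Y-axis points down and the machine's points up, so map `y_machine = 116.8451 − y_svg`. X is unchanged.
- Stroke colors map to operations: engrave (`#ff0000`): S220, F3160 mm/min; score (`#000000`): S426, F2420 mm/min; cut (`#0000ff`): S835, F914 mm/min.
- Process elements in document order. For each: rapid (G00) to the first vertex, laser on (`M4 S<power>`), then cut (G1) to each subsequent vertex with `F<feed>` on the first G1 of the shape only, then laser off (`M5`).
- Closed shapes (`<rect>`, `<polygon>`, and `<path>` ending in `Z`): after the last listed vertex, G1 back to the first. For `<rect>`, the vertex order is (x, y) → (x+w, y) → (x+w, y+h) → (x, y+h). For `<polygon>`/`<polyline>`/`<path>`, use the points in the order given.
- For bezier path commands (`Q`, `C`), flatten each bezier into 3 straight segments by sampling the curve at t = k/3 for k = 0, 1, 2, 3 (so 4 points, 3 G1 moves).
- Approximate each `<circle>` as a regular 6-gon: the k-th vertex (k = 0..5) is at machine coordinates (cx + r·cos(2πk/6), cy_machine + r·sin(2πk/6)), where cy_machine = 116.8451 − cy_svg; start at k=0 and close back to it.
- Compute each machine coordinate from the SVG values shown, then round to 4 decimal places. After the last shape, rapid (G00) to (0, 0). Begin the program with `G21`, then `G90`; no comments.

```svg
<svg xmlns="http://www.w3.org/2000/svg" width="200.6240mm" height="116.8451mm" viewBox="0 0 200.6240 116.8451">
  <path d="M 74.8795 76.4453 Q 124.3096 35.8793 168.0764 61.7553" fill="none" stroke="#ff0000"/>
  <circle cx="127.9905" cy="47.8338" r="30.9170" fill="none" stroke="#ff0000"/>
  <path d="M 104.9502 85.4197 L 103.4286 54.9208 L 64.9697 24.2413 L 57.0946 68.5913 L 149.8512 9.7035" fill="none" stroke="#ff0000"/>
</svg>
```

1 u = 1 mm; y_m = 116.8451 − y.

[1] `<path>` quadratic bezier, #ff0000→engrave S220 F3160: (74.8795,40.3998) → (107.2036,60.0614) → (138.2693,64.9580) → (168.0764,55.0898)

[2] `<circle>` circle, #ff0000→engrave S220 F3160: (158.9075,69.0113) → (143.4490,95.7862) → (112.5320,95.7862) → (97.0735,69.0113) → (112.5320,42.2364) → (143.4490,42.2364) → (158.9075,69.0113) (closed)

[3] `<path>` open polyline, #ff0000→engrave S220 F3160: (104.9502,31.4254) → (103.4286,61.9243) → (64.9697,92.6038) → (57.0946,48.2538) → (149.8512,107.1416)

G21
G90
G00 X74.8795 Y40.3998
M4 S220
G1 X107.2036 Y60.0614 F3160
G1 X138.2693 Y64.9580
G1 X168.0764 Y55.0898
M5
G00 X158.9075 Y69.0113
M4 S220
G1 X143.4490 Y95.7862 F3160
G1 X112.5320 Y95.7862
G1 X97.0735 Y69.0113
G1 X112.5320 Y42.2364
G1 X143.4490 Y42.2364
G1 X158.9075 Y69.0113
M5
G00 X104.9502 Y31.4254
M4 S220
G1 X103.4286 Y61.9243 F3160
G1 X64.9697 Y92.6038
G1 X57.0946 Y48.2538
G1 X149.8512 Y107.1416
M5
G00 X0.0000 Y0.0000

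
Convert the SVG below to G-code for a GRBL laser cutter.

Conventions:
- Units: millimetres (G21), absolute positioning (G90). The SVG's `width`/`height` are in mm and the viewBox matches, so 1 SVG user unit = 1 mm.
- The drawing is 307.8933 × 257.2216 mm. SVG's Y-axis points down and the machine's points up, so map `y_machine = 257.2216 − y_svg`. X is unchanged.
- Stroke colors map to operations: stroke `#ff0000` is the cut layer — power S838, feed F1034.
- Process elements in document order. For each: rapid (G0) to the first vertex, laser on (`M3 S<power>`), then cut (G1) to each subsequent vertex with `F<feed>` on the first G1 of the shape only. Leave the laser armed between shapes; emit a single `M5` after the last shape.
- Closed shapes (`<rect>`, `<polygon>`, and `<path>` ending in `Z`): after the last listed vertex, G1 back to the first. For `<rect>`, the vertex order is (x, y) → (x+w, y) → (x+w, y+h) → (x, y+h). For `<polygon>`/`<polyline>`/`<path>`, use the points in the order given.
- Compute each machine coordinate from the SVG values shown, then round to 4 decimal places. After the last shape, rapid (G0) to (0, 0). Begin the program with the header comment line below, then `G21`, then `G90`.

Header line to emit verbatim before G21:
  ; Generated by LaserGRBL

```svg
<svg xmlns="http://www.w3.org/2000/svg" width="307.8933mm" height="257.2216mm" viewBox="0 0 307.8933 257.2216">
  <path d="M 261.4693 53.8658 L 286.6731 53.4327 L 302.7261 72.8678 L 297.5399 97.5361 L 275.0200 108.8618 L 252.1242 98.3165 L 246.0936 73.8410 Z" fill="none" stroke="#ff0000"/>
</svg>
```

; Generated by LaserGRBL
G21
G90
G0 X261.4693 Y203.3558
M3 S838
G1 X286.6731 Y203.7889 F1034
G1 X302.7261 Y184.3538
G1 X297.5399 Y159.6855
G1 X275.0200 Y148.3598
G1 X252.1242 Y158.9051
G1 X246.0936 Y183.3806
G1 X261.4693 Y203.3558
M5
G0 X0.0000 Y0.0000

Since the viewBox matches the mm dimensions, user units are millimetres directly. The only transform is the Y-flip y_m = 257.2216 − y_svg.

Shape 1 is a regular polygon drawn with `<path>`. Its stroke #ff0000 means cut at S838, F1034. After flipping Y the toolpath is (261.4693,203.3558) → (286.6731,203.7889) → (302.7261,184.3538) → (297.5399,159.6855) → (275.0200,148.3598) → (252.1242,158.9051) → (246.0936,183.3806) → (261.4693,203.3558), returning to the start.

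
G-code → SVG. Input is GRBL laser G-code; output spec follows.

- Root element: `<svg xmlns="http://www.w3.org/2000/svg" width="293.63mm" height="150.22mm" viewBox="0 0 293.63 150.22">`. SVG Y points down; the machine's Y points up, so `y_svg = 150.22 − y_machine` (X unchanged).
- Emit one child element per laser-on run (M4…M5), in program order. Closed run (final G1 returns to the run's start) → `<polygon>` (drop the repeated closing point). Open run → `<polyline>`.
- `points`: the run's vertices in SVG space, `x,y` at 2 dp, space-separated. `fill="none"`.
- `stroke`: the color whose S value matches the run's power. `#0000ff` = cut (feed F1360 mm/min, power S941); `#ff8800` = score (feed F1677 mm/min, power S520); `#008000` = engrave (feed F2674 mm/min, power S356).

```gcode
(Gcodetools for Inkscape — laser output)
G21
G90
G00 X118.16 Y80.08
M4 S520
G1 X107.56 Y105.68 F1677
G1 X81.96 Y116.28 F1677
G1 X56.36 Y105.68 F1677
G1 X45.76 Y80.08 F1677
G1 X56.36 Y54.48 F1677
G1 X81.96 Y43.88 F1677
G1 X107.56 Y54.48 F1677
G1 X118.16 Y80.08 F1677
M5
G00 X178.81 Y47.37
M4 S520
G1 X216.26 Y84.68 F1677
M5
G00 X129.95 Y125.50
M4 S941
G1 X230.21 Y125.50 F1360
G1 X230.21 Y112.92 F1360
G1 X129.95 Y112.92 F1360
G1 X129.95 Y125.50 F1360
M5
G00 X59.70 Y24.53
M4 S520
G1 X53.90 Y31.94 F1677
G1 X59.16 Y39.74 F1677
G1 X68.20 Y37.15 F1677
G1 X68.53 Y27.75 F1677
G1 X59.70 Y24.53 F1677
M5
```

<svg xmlns="http://www.w3.org/2000/svg" width="293.63mm" height="150.22mm" viewBox="0 0 293.63 150.22">
  <polygon points="118.16,70.14 107.56,44.54 81.96,33.94 56.36,44.54 45.76,70.14 56.36,95.74 81.96,106.34 107.56,95.74" fill="none" stroke="#ff8800"/>
  <polyline points="178.81,102.85 216.26,65.54" fill="none" stroke="#ff8800"/>
  <polygon points="129.95,24.72 230.21,24.72 230.21,37.30 129.95,37.30" fill="none" stroke="#0000ff"/>
  <polygon points="59.70,125.69 53.90,118.28 59.16,110.48 68.20,113.07 68.53,122.47" fill="none" stroke="#ff8800"/>
</svg>

Machine Y-up, SVG Y-down with viewBox height 150.22, so y_svg = 150.22 − y_machine; X carries over.

Run 1: power S520 maps to stroke `#ff8800` (score). The run returns to its start, so emit a `<polygon>` with points (Y-flipped): 118.16,70.14 107.56,44.54 81.96,33.94 56.36,44.54 45.76,70.14 56.36,95.74 81.96,106.34 107.56,95.74.

Run 2: power S520 maps to stroke `#ff8800` (score). The run is open, so emit a `<polyline>` with points (Y-flipped): 178.81,102.85 216.26,65.54.

Run 3: S941 ⇒ cut layer `#0000ff`. The run returns to its start, so emit a `<polygon>` with points (Y-flipped): 129.95,24.72 230.21,24.72 230.21,37.30 129.95,37.30.

Run 4: power S520 maps to stroke `#ff8800` (score). The run returns to its start, so emit a `<polygon>` with points (Y-flipped): 59.70,125.69 53.90,118.28 59.16,110.48 68.20,113.07 68.53,122.47.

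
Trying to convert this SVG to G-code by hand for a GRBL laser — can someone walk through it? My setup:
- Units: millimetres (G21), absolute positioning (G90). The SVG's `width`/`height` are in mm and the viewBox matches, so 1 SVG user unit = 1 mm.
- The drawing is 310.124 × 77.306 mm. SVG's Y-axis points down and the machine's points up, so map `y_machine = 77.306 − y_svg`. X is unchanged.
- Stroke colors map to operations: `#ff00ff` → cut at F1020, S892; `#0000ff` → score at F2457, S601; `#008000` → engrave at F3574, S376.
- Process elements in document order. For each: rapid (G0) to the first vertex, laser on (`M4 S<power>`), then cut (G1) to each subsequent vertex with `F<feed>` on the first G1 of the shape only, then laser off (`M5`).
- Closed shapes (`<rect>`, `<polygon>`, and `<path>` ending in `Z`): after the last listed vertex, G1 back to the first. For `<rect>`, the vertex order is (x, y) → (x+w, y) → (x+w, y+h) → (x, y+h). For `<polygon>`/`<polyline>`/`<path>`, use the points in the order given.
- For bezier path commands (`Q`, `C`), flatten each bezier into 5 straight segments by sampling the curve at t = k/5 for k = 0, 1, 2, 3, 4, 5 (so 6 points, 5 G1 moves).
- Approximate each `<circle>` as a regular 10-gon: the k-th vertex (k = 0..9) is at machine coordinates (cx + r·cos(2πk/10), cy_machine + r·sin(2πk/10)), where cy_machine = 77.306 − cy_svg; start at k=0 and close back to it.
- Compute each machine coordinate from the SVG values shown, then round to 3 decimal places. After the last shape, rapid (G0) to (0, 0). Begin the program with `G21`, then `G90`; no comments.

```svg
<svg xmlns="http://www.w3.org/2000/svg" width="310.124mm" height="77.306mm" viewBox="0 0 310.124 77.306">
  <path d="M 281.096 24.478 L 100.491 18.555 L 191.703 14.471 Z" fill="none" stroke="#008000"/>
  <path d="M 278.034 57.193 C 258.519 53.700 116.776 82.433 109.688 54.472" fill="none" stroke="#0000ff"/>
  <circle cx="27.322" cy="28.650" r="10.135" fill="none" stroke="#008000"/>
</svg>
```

G21
G90
G0 X281.096 Y52.828
M4 S376
G1 X100.491 Y58.751 F3574
G1 X191.703 Y62.835
G1 X281.096 Y52.828
M5
G0 X278.034 Y20.113
M4 S601
G1 X253.713 Y19.053 F2457
G1 X212.387 Y14.527
G1 X166.387 Y10.803
G1 X128.044 Y12.149
G1 X109.688 Y22.834
M5
G0 X37.457 Y48.656
M4 S376
G1 X35.521 Y54.613 F3574
G1 X30.454 Y58.295
G1 X24.190 Y58.295
G1 X19.123 Y54.613
G1 X17.187 Y48.656
G1 X19.123 Y42.699
G1 X24.190 Y39.017
G1 X30.454 Y39.017
G1 X35.521 Y42.699
G1 X37.457 Y48.656
M5
G0 X0.000 Y0.000

Since the viewBox matches the mm dimensions, user units are millimetres directly. The only transform is the Y-flip y_m = 77.306 − y_svg.

Shape 1 is a closed polygon drawn with `<path>`. Its stroke #008000 means engrave at S376, F3574. After flipping Y the toolpath is (281.096,52.828) → (100.491,58.751) → (191.703,62.835) → (281.096,52.828), returning to the start.

Shape 2 is a cubic bezier drawn with `<path>`. Its stroke #0000ff means score at S601, F2457. After flipping Y the toolpath is (278.034,20.113) → (253.713,19.053) → (212.387,14.527) → (166.387,10.803) → (128.044,12.149) → (109.688,22.834).

Shape 3 is a circle drawn with `<circle>`. Its stroke #008000 means engrave at S376, F3574. After flipping Y the toolpath is (37.457,48.656) → (35.521,54.613) → (30.454,58.295) → (24.190,58.295) → (19.123,54.613) → (17.187,48.656) → (19.123,42.699) → (24.190,39.017) → (30.454,39.017) → (35.521,42.699) → (37.457,48.656), returning to the start.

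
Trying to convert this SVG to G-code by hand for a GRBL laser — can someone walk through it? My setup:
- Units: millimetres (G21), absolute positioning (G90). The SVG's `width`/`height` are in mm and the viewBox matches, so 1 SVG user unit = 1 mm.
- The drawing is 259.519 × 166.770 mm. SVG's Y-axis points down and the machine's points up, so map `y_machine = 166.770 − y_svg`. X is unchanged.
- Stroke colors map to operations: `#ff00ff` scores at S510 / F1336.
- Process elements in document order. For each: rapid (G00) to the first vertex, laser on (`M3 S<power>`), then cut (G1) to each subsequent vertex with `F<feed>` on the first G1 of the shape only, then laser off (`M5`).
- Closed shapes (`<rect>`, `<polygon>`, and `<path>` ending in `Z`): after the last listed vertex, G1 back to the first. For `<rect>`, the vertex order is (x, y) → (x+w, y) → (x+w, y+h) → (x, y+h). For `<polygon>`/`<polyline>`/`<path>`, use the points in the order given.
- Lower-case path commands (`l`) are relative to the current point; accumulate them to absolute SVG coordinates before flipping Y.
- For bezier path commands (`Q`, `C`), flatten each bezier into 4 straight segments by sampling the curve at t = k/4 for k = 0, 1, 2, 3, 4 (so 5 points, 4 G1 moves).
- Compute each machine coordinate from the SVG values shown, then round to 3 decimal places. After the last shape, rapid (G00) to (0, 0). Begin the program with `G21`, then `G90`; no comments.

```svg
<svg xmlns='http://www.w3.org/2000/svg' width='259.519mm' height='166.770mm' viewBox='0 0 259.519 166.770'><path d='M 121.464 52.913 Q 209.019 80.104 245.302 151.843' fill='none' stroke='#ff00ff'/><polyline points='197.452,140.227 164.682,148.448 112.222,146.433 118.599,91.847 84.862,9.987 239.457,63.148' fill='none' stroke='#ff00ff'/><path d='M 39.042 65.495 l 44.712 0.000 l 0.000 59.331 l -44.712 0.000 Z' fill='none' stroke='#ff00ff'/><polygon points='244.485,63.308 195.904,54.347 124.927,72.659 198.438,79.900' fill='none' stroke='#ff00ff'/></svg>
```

G21
G90
G00 X121.464 Y113.857
M3 S510
G1 X162.037 Y97.477 F1336
G1 X196.201 Y75.529
G1 X223.956 Y48.012
G1 X245.302 Y14.927
M5
G00 X197.452 Y26.543
M3 S510
G1 X164.682 Y18.322 F1336
G1 X112.222 Y20.337
G1 X118.599 Y74.923
G1 X84.862 Y156.783
G1 X239.457 Y103.622
M5
G00 X39.042 Y101.275
M3 S510
G1 X83.754 Y101.275 F1336
G1 X83.754 Y41.944
G1 X39.042 Y41.944
G1 X39.042 Y101.275
M5
G00 X244.485 Y103.462
M3 S510
G1 X195.904 Y112.423 F1336
G1 X124.927 Y94.111
G1 X198.438 Y86.870
G1 X244.485 Y103.462
M5
G00 X0.000 Y0.000

1 u = 1 mm; y_m = 166.770 − y.

[1] `<path>` quadratic bezier, #ff00ff→score S510 F1336: (121.464,113.857) → (162.037,97.477) → (196.201,75.529) → (223.956,48.012) → (245.302,14.927)

[2] `<polyline>` open polyline, #ff00ff→score S510 F1336: (197.452,26.543) → (164.682,18.322) → (112.222,20.337) → (118.599,74.923) → (84.862,156.783) → (239.457,103.622)

[3] `<path>` rectangle, #ff00ff→score S510 F1336: (39.042,101.275) → (83.754,101.275) → (83.754,41.944) → (39.042,41.944) → (39.042,101.275) (closed)

[4] `<polygon>` closed polygon, #ff00ff→score S510 F1336: (244.485,103.462) → (195.904,112.423) → (124.927,94.111) → (198.438,86.870) → (244.485,103.462) (closed)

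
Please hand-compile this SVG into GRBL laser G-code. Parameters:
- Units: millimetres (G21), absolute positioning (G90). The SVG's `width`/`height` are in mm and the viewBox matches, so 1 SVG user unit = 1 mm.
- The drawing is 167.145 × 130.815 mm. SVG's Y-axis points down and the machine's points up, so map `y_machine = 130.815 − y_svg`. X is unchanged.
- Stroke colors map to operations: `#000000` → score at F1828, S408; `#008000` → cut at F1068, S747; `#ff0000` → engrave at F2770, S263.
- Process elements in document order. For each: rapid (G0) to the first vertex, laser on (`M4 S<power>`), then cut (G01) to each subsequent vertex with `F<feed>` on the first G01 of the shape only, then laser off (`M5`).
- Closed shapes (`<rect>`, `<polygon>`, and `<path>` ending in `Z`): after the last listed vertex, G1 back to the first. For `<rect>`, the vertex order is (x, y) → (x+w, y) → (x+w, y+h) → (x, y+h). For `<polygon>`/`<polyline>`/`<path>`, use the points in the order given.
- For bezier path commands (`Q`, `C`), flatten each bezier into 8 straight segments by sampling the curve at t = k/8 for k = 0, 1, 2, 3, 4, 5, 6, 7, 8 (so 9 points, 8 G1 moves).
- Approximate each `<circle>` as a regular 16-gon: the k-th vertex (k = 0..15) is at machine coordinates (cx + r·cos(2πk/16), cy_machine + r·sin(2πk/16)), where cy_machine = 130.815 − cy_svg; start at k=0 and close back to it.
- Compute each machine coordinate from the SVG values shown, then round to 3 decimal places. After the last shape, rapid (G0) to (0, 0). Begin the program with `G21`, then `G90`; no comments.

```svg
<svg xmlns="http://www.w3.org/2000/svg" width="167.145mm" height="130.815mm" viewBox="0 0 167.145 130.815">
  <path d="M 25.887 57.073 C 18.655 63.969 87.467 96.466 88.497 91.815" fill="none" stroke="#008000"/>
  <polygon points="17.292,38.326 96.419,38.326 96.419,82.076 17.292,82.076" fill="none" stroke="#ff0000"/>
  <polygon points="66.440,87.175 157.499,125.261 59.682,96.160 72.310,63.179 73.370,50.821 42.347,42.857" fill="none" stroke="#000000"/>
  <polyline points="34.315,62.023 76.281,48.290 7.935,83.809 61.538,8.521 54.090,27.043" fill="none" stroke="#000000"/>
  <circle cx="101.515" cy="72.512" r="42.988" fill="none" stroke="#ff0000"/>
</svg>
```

G21
G90
G0 X25.887 Y73.742
M4 S747
G01 X26.459 Y70.079 F1068
G01 X32.474 Y64.750
G01 X42.247 Y58.493
G01 X54.094 Y52.041
G01 X66.327 Y46.130
G01 X77.263 Y41.497
G01 X85.214 Y38.875
G01 X88.497 Y39.000
M5
G0 X17.292 Y92.489
M4 S263
G01 X96.419 Y92.489 F2770
G01 X96.419 Y48.739
G01 X17.292 Y48.739
G01 X17.292 Y92.489
M5
G0 X66.440 Y43.640
M4 S408
G01 X157.499 Y5.554 F1828
G01 X59.682 Y34.655
G01 X72.310 Y67.636
G01 X73.370 Y79.994
G01 X42.347 Y87.958
G01 X66.440 Y43.640
M5
G0 X34.315 Y68.792
M4 S408
G01 X76.281 Y82.525 F1828
G01 X7.935 Y47.006
G01 X61.538 Y122.294
G01 X54.090 Y103.772
M5
G0 X144.503 Y58.303
M4 S263
G01 X141.231 Y74.754 F2770
G01 X131.912 Y88.700
G01 X117.966 Y98.019
G01 X101.515 Y101.291
G01 X85.064 Y98.019
G01 X71.118 Y88.700
G01 X61.799 Y74.754
G01 X58.527 Y58.303
G01 X61.799 Y41.852
G01 X71.118 Y27.906
G01 X85.064 Y18.587
G01 X101.515 Y15.315
G01 X117.966 Y18.587
G01 X131.912 Y27.906
G01 X141.231 Y41.852
G01 X144.503 Y58.303
M5
G0 X0.000 Y0.000

viewBox `0 0 167.145 130.815` with mm width/height → 1 unit = 1 mm. Flip: y_m = 130.815 − y_svg.

**Shape 1** — `<path>` cubic bezier, stroke `#008000` → cut (S747, F1068). Control points (SVG): P0=(25.887,57.073), P1=(18.655,63.969), P2=(87.467,96.466), P3=(88.497,91.815); sampled at t=k/8. Machine vertices: (25.887,73.742) → (26.459,70.079) → (32.474,64.750) → (42.247,58.493) → (54.094,52.041) → (66.327,46.130) → (77.263,41.497) → (85.214,38.875) → (88.497,39.000). Open path.

**Shape 2** — `<polygon>` rectangle, stroke `#ff0000` → engrave (S263, F2770). Machine vertices: (17.292,92.489) → (96.419,92.489) → (96.419,48.739) → (17.292,48.739) → (17.292,92.489). Closed: final G1 returns to the first vertex.

**Shape 3** — `<polygon>` closed polygon, stroke `#000000` → score (S408, F1828). Machine vertices: (66.440,43.640) → (157.499,5.554) → (59.682,34.655) → (72.310,67.636) → (73.370,79.994) → (42.347,87.958) → (66.440,43.640). Closed: final G1 returns to the first vertex.

**Shape 4** — `<polyline>` open polyline, stroke `#000000` → score (S408, F1828). Machine vertices: (34.315,68.792) → (76.281,82.525) → (7.935,47.006) → (61.538,122.294) → (54.090,103.772). Open path.

**Shape 5** — `<circle>` circle, stroke `#ff0000` → engrave (S263, F2770). Machine vertices: (144.503,58.303) → (141.231,74.754) → (131.912,88.700) → (117.966,98.019) → (101.515,101.291) → (85.064,98.019) → (71.118,88.700) → (61.799,74.754) → (58.527,58.303) → (61.799,41.852) → (71.118,27.906) → (85.064,18.587) → (101.515,15.315) → (117.966,18.587) → (131.912,27.906) → (141.231,41.852) → (144.503,58.303). Closed: final G1 returns to the first vertex.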